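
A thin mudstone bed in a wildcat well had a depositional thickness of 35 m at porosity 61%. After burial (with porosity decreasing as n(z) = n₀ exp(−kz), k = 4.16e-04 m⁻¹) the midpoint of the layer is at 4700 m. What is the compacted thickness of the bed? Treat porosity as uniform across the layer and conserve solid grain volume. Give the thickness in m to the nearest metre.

15 m

Working in km (1 km = 1000 m; k in km⁻¹ = k in m⁻¹ × 1000):
Porosity at 4.7 km: n = 0.61·exp(−0.416×4.7) = 0.0863
Solid-volume conservation: h(1−n) = h₀(1−n₀) ⇒ h = h₀·(1−n₀)/(1−n)
h = 0.035 × (1 − 0.61)/(1 − 0.0863) = 0.035 × 0.4269 = 0.0149 km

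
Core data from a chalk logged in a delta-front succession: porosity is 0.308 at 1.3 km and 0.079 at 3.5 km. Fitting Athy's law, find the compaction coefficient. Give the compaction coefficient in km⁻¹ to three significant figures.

Athy: φ(Z) = φ₀ e^(−kZ) ⇒ φ₁/φ₂ = e^{k(Z₂−Z₁)} ⇒ k = ln(φ₁/φ₂)/(Z₂−Z₁)
k = ln(0.308/0.079) / (3.5 − 1.3) = ln(3.899) / 2.2 = 1.3607 / 2.2 = 0.6185 km⁻¹

0.618 km⁻¹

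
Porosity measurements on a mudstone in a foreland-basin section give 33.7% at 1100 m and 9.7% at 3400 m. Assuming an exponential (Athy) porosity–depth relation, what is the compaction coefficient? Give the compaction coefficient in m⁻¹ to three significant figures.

Working in km (1 km = 1000 m; k in km⁻¹ = k in m⁻¹ × 1000):
Athy: phi(z) = phi₀ e^(−kz) ⇒ phi₁/phi₂ = e^{k(z₂−z₁)} ⇒ k = ln(phi₁/phi₂)/(z₂−z₁)
k = ln(0.337/0.097) / (3.4 − 1.1) = ln(3.474) / 2.3 = 1.2454 / 2.3 = 0.5415 km⁻¹

0.000541 m⁻¹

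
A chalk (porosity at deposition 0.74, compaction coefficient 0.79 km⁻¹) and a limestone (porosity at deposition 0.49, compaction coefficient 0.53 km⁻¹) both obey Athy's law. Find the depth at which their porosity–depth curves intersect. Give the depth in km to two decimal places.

1.59 km

Set φ₀ₐ e^(−βₐZ) = φ₀ᵦ e^(−βᵦZ) ⇒ ln(φ₀ₐ/φ₀ᵦ) = (βₐ − βᵦ)·Z
Z = ln(0.74/0.49) / (0.79 − 0.53) = 0.4122 / 0.26 = 1.586 km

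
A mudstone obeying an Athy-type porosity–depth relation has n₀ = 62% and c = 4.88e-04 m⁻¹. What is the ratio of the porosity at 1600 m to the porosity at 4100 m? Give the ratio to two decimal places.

3.39

Working in km (1 km = 1000 m; c in km⁻¹ = c in m⁻¹ × 1000):
n(z₁)/n(z₂) = e^(−c·z₁)/e^(−c·z₂) = e^{c(z₂−z₁)}
= exp(0.488 × 2.5) = exp(1.22) = 3.3872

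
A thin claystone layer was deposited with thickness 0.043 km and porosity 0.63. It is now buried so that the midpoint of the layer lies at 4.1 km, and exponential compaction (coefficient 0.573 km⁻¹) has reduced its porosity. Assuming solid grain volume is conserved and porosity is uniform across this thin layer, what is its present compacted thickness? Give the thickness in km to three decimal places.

Porosity at 4.1 km: φ = 0.63·exp(−0.573×4.1) = 0.0601
Solid-volume conservation: h(1−φ) = h₀(1−φ₀) ⇒ h = h₀·(1−φ₀)/(1−φ)
h = 0.043 × (1 − 0.63)/(1 − 0.0601) = 0.043 × 0.3937 = 0.0169 km

0.017 km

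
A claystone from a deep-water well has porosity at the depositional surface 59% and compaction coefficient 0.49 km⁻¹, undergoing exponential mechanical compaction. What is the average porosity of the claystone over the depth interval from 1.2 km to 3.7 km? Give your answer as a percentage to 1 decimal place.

⟨φ⟩ = (1/(Z₂−Z₁)) ∫ φ₀ e^(−kZ) dZ = φ₀·(e^(−k·Z₁) − e^(−k·Z₂)) / (k·(Z₂−Z₁))
e^(−0.49×1.2) = 0.5554; e^(−0.49×3.7) = 0.1632
⟨φ⟩ = 0.59 × (0.5554 − 0.1632) / (0.49 × 2.5) = 0.59 × 0.3202 = 0.1889

18.9%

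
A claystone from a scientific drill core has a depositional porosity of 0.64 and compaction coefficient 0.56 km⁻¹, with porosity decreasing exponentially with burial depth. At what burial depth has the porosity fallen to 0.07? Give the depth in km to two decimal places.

Invert Athy's law: Z = ln(φ₀/φ) / c
Z = ln(0.64/0.07) / 0.56 = ln(9.143) / 0.56 = 2.2130 / 0.56 = 3.952 km

3.95 km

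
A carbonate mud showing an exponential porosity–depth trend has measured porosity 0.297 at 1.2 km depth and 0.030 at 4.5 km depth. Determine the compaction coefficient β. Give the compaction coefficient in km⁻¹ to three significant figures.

Athy: phi(Z) = phi₀ e^(−βZ) ⇒ phi₁/phi₂ = e^{β(Z₂−Z₁)} ⇒ β = ln(phi₁/phi₂)/(Z₂−Z₁)
β = ln(0.297/0.03) / (4.5 − 1.2) = ln(9.9) / 3.3 = 2.2925 / 3.3 = 0.6947 km⁻¹

0.695 km⁻¹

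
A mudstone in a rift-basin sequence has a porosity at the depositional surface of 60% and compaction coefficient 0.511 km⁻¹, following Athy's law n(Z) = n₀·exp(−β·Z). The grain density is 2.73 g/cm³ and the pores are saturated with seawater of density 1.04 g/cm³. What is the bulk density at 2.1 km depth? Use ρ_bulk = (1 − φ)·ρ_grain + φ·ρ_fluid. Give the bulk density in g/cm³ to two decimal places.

Porosity at depth: n = 0.6·exp(−0.511×2.1) = 0.6×0.3419 = 0.2052
Bulk density: ρ_b = (1−n)ρ_g + n·ρ_f = 0.7948×2.73 + 0.2052×1.04
       = 2.170 + 0.213 = 2.383 g/cm³

2.38 g/cm³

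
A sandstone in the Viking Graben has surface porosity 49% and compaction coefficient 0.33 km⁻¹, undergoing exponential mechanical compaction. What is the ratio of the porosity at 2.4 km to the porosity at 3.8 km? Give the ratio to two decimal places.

1.59

phi(z₁)/phi(z₂) = e^(−c·z₁)/e^(−c·z₂) = e^{c(z₂−z₁)}
= exp(0.33 × 1.4) = exp(0.462) = 1.5872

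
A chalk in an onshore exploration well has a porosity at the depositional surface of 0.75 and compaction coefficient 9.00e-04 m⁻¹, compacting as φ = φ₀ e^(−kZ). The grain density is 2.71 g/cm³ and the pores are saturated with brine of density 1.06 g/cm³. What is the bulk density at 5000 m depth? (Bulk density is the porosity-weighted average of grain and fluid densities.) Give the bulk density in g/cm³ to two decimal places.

2.70 g/cm³

Working in km (1 km = 1000 m; k in km⁻¹ = k in m⁻¹ × 1000):
Porosity at depth: φ = 0.75·exp(−0.9×5) = 0.75×0.0111 = 0.0083
Bulk density: ρ_b = (1−φ)ρ_g + φ·ρ_f = 0.9917×2.71 + 0.0083×1.06
       = 2.687 + 0.009 = 2.696 g/cm³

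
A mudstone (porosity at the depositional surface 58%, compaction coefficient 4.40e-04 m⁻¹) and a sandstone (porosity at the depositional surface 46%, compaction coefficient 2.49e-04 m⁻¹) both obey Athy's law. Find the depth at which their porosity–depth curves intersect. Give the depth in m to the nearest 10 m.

Working in km (1 km = 1000 m; c in km⁻¹ = c in m⁻¹ × 1000):
Set phi₀ₐ e^(−cₐd) = phi₀ᵦ e^(−cᵦd) ⇒ ln(phi₀ₐ/phi₀ᵦ) = (cₐ − cᵦ)·d
d = ln(0.58/0.46) / (0.44 − 0.249) = 0.2318 / 0.191 = 1.214 km

1210 m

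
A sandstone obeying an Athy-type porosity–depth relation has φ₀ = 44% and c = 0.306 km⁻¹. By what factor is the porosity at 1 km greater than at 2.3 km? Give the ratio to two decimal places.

1.49

φ(d₁)/φ(d₂) = e^(−c·d₁)/e^(−c·d₂) = e^{c(d₂−d₁)}
= exp(0.306 × 1.3) = exp(0.3978) = 1.4885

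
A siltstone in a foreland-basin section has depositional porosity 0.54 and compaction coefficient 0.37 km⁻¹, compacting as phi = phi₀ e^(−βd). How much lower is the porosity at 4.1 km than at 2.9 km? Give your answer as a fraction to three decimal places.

0.066

phi(2.9) = 0.54·e^(−0.37×2.9) = 0.1847
phi(4.1) = 0.54·e^(−0.37×4.1) = 0.1185
Δphi = 0.1847 − 0.1185 = 0.0662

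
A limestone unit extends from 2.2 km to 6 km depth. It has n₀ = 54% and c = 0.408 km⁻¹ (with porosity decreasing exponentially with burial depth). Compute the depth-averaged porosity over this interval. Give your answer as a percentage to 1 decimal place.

11.2%

⟨n⟩ = (1/(Z₂−Z₁)) ∫ n₀ e^(−cZ) dZ = n₀·(e^(−c·Z₁) − e^(−c·Z₂)) / (c·(Z₂−Z₁))
e^(−0.408×2.2) = 0.4075; e^(−0.408×6) = 0.0865
⟨n⟩ = 0.54 × (0.4075 − 0.0865) / (0.408 × 3.8) = 0.54 × 0.2071 = 0.1118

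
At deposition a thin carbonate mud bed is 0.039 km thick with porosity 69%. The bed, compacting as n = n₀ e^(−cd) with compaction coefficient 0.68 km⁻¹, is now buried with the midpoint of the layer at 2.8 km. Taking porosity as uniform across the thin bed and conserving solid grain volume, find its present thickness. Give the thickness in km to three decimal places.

Porosity at 2.8 km: n = 0.69·exp(−0.68×2.8) = 0.1028
Solid-volume conservation: h(1−n) = h₀(1−n₀) ⇒ h = h₀·(1−n₀)/(1−n)
h = 0.039 × (1 − 0.69)/(1 − 0.1028) = 0.039 × 0.3455 = 0.0135 km

0.013 km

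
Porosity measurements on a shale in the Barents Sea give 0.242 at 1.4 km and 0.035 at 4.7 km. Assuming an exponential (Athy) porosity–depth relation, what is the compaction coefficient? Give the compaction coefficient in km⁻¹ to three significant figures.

0.586 km⁻¹

Athy: φ(Z) = φ₀ e^(−βZ) ⇒ φ₁/φ₂ = e^{β(Z₂−Z₁)} ⇒ β = ln(φ₁/φ₂)/(Z₂−Z₁)
β = ln(0.242/0.035) / (4.7 − 1.4) = ln(6.914) / 3.3 = 1.9336 / 3.3 = 0.5859 km⁻¹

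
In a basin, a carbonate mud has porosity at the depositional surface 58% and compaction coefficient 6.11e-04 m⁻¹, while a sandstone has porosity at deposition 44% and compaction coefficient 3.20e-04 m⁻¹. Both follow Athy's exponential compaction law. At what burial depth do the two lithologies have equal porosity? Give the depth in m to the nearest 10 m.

950 m

Working in km (1 km = 1000 m; c in km⁻¹ = c in m⁻¹ × 1000):
Set n₀ₐ e^(−cₐZ) = n₀ᵦ e^(−cᵦZ) ⇒ ln(n₀ₐ/n₀ᵦ) = (cₐ − cᵦ)·Z
Z = ln(0.58/0.44) / (0.611 − 0.32) = 0.2763 / 0.291 = 0.949 km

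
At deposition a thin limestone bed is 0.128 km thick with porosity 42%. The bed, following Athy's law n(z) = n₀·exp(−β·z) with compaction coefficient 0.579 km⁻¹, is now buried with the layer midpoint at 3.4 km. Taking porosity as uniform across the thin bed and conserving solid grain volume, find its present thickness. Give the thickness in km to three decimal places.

Porosity at 3.4 km: n = 0.42·exp(−0.579×3.4) = 0.0587
Solid-volume conservation: h(1−n) = h₀(1−n₀) ⇒ h = h₀·(1−n₀)/(1−n)
h = 0.128 × (1 − 0.42)/(1 − 0.0587) = 0.128 × 0.6161 = 0.0789 km

0.079 km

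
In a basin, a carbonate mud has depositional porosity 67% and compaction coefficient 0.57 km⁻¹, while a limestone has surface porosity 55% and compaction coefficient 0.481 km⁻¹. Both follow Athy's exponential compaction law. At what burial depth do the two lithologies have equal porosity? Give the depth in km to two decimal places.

2.22 km

Set φ₀ₐ e^(−βₐZ) = φ₀ᵦ e^(−βᵦZ) ⇒ ln(φ₀ₐ/φ₀ᵦ) = (βₐ − βᵦ)·Z
Z = ln(0.67/0.55) / (0.57 − 0.481) = 0.1974 / 0.089 = 2.218 km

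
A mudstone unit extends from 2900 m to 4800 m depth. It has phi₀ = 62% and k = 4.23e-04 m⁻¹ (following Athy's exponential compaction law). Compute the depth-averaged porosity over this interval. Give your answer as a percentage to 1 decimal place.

Working in km (1 km = 1000 m; k in km⁻¹ = k in m⁻¹ × 1000):
⟨phi⟩ = (1/(z₂−z₁)) ∫ phi₀ e^(−kz) dz = phi₀·(e^(−k·z₁) − e^(−k·z₂)) / (k·(z₂−z₁))
e^(−0.423×2.9) = 0.2933; e^(−0.423×4.8) = 0.1313
⟨phi⟩ = 0.62 × (0.2933 − 0.1313) / (0.423 × 1.9) = 0.62 × 0.2015 = 0.1250

12.5%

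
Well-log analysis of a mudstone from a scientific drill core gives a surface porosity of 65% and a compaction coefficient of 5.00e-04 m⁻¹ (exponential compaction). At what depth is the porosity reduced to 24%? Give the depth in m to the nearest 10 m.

1990 m

Working in km (1 km = 1000 m; k in km⁻¹ = k in m⁻¹ × 1000):
Invert Athy's law: z = ln(φ₀/φ) / k
z = ln(0.65/0.24) / 0.5 = ln(2.708) / 0.5 = 0.9963 / 0.5 = 1.993 km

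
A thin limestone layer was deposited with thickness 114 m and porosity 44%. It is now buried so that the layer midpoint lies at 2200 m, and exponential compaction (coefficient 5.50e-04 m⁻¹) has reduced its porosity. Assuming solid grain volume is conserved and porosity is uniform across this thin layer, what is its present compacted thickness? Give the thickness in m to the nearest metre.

Working in km (1 km = 1000 m; k in km⁻¹ = k in m⁻¹ × 1000):
Porosity at 2.2 km: n = 0.44·exp(−0.55×2.2) = 0.1312
Solid-volume conservation: h(1−n) = h₀(1−n₀) ⇒ h = h₀·(1−n₀)/(1−n)
h = 0.114 × (1 − 0.44)/(1 − 0.1312) = 0.114 × 0.6446 = 0.0735 km

73 m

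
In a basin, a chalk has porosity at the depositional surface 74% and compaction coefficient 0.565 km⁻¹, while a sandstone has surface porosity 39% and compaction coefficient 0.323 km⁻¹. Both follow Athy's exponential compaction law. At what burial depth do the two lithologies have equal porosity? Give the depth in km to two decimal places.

2.65 km

Set φ₀ₐ e^(−cₐz) = φ₀ᵦ e^(−cᵦz) ⇒ ln(φ₀ₐ/φ₀ᵦ) = (cₐ − cᵦ)·z
z = ln(0.74/0.39) / (0.565 − 0.323) = 0.6405 / 0.242 = 2.647 km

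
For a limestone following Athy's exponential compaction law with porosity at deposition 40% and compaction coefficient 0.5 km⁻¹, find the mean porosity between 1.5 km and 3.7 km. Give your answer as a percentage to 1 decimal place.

⟨φ⟩ = (1/(Z₂−Z₁)) ∫ φ₀ e^(−kZ) dZ = φ₀·(e^(−k·Z₁) − e^(−k·Z₂)) / (k·(Z₂−Z₁))
e^(−0.5×1.5) = 0.4724; e^(−0.5×3.7) = 0.1572
⟨φ⟩ = 0.4 × (0.4724 − 0.1572) / (0.5 × 2.2) = 0.4 × 0.2865 = 0.1146

11.5%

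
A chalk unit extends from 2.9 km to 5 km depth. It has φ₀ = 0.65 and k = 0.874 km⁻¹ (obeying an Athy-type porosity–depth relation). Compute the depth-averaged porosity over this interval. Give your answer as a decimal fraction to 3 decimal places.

0.024

⟨φ⟩ = (1/(z₂−z₁)) ∫ φ₀ e^(−kz) dz = φ₀·(e^(−k·z₁) − e^(−k·z₂)) / (k·(z₂−z₁))
e^(−0.874×2.9) = 0.0793; e^(−0.874×5) = 0.0127
⟨φ⟩ = 0.65 × (0.0793 − 0.0127) / (0.874 × 2.1) = 0.65 × 0.0363 = 0.0236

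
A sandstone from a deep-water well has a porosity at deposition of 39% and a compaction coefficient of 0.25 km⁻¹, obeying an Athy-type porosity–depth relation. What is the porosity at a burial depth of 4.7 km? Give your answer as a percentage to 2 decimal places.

12.04%

φ = φ₀·exp(−c·Z) = 0.39 × exp(−0.25 × 4.7) = 0.39 × exp(−1.175)
  = 0.39 × 0.3088 = 0.1204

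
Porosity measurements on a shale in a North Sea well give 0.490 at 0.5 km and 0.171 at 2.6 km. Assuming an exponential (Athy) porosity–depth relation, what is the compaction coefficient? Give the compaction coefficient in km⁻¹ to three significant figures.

0.501 km⁻¹

Athy: phi(d) = phi₀ e^(−βd) ⇒ phi₁/phi₂ = e^{β(d₂−d₁)} ⇒ β = ln(phi₁/phi₂)/(d₂−d₁)
β = ln(0.49/0.171) / (2.6 − 0.5) = ln(2.865) / 2.1 = 1.0527 / 2.1 = 0.5013 km⁻¹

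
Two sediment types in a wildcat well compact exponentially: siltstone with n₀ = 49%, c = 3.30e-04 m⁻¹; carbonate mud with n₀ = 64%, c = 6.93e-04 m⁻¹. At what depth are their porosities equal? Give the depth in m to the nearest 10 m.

740 m

Working in km (1 km = 1000 m; c in km⁻¹ = c in m⁻¹ × 1000):
Set n₀ₐ e^(−cₐZ) = n₀ᵦ e^(−cᵦZ) ⇒ ln(n₀ₐ/n₀ᵦ) = (cₐ − cᵦ)·Z
Z = ln(0.49/0.64) / (0.33 − 0.693) = -0.2671 / -0.363 = 0.736 km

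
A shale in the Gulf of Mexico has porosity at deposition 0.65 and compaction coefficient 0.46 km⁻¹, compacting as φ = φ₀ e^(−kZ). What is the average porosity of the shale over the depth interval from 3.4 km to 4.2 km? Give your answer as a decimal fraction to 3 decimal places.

⟨φ⟩ = (1/(Z₂−Z₁)) ∫ φ₀ e^(−kZ) dZ = φ₀·(e^(−k·Z₁) − e^(−k·Z₂)) / (k·(Z₂−Z₁))
e^(−0.46×3.4) = 0.2093; e^(−0.46×4.2) = 0.1449
⟨φ⟩ = 0.65 × (0.2093 − 0.1449) / (0.46 × 0.8) = 0.65 × 0.1751 = 0.1138

0.114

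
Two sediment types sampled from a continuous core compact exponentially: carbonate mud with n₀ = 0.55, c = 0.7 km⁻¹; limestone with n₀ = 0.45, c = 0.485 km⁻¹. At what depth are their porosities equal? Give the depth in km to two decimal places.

Set n₀ₐ e^(−cₐd) = n₀ᵦ e^(−cᵦd) ⇒ ln(n₀ₐ/n₀ᵦ) = (cₐ − cᵦ)·d
d = ln(0.55/0.45) / (0.7 − 0.485) = 0.2007 / 0.215 = 0.933 km

0.93 km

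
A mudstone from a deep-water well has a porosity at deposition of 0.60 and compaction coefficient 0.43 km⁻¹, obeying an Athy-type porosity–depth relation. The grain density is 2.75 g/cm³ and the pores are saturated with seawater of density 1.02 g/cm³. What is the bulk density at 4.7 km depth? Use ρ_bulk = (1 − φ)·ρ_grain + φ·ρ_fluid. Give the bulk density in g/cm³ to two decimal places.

2.61 g/cm³

Porosity at depth: φ = 0.6·exp(−0.43×4.7) = 0.6×0.1325 = 0.0795
Bulk density: ρ_b = (1−φ)ρ_g + φ·ρ_f = 0.9205×2.75 + 0.0795×1.02
       = 2.531 + 0.081 = 2.612 g/cm³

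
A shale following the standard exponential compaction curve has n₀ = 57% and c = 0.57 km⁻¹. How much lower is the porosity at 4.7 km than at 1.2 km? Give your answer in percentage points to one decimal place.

24.8 percentage points

n(1.2) = 0.57·e^(−0.57×1.2) = 0.2876
n(4.7) = 0.57·e^(−0.57×4.7) = 0.0391
Δn = 0.2876 − 0.0391 = 0.2485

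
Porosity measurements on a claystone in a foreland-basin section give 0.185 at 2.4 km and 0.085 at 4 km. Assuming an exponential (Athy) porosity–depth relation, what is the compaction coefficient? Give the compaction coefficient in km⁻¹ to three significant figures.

Athy: phi(d) = phi₀ e^(−cd) ⇒ phi₁/phi₂ = e^{c(d₂−d₁)} ⇒ c = ln(phi₁/phi₂)/(d₂−d₁)
c = ln(0.185/0.085) / (4 − 2.4) = ln(2.176) / 1.6 = 0.7777 / 1.6 = 0.4861 km⁻¹

0.486 km⁻¹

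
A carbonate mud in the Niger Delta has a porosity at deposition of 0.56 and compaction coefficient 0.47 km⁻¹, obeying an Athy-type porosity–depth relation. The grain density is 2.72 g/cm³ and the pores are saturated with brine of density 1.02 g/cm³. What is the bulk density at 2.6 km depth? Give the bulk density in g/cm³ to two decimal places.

2.44 g/cm³

Porosity at depth: φ = 0.56·exp(−0.47×2.6) = 0.56×0.2946 = 0.1650
Bulk density: ρ_b = (1−φ)ρ_g + φ·ρ_f = 0.8350×2.72 + 0.1650×1.02
       = 2.271 + 0.168 = 2.440 g/cm³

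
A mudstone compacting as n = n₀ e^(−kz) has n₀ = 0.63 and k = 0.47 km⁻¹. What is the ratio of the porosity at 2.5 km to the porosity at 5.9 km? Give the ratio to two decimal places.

n(z₁)/n(z₂) = e^(−k·z₁)/e^(−k·z₂) = e^{k(z₂−z₁)}
= exp(0.47 × 3.4) = exp(1.598) = 4.9431

4.94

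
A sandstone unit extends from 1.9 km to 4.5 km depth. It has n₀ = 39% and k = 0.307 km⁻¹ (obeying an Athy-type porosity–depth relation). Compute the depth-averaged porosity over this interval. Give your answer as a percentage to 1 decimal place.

15.0%

⟨n⟩ = (1/(d₂−d₁)) ∫ n₀ e^(−kd) dd = n₀·(e^(−k·d₁) − e^(−k·d₂)) / (k·(d₂−d₁))
e^(−0.307×1.9) = 0.5581; e^(−0.307×4.5) = 0.2512
⟨n⟩ = 0.39 × (0.5581 − 0.2512) / (0.307 × 2.6) = 0.39 × 0.3844 = 0.1499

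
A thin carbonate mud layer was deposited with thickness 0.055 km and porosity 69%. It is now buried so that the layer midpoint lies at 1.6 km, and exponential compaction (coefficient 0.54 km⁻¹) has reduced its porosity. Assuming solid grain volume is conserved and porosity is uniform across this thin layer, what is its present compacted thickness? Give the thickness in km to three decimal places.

Porosity at 1.6 km: φ = 0.69·exp(−0.54×1.6) = 0.2908
Solid-volume conservation: h(1−φ) = h₀(1−φ₀) ⇒ h = h₀·(1−φ₀)/(1−φ)
h = 0.055 × (1 − 0.69)/(1 − 0.2908) = 0.055 × 0.4371 = 0.0240 km

0.024 km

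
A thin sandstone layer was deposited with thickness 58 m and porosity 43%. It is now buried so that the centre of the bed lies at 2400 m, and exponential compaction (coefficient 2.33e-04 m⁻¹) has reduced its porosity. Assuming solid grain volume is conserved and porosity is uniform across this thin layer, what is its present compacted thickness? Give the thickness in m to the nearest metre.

44 m

Working in km (1 km = 1000 m; β in km⁻¹ = β in m⁻¹ × 1000):
Porosity at 2.4 km: n = 0.43·exp(−0.233×2.4) = 0.2458
Solid-volume conservation: h(1−n) = h₀(1−n₀) ⇒ h = h₀·(1−n₀)/(1−n)
h = 0.058 × (1 − 0.43)/(1 − 0.2458) = 0.058 × 0.7558 = 0.0438 km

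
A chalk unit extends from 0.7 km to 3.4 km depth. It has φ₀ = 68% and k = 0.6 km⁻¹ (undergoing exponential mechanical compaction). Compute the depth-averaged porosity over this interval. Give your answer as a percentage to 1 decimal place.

22.1%

⟨φ⟩ = (1/(z₂−z₁)) ∫ φ₀ e^(−kz) dz = φ₀·(e^(−k·z₁) − e^(−k·z₂)) / (k·(z₂−z₁))
e^(−0.6×0.7) = 0.6570; e^(−0.6×3.4) = 0.1300
⟨φ⟩ = 0.68 × (0.6570 − 0.1300) / (0.6 × 2.7) = 0.68 × 0.3253 = 0.2212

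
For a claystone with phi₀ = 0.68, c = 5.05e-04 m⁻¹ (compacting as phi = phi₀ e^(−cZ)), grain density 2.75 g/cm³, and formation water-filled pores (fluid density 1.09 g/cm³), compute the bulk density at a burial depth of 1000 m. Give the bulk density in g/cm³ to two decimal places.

2.07 g/cm³

Working in km (1 km = 1000 m; c in km⁻¹ = c in m⁻¹ × 1000):
Porosity at depth: phi = 0.68·exp(−0.505×1) = 0.68×0.6035 = 0.4104
Bulk density: ρ_b = (1−phi)ρ_g + phi·ρ_f = 0.5896×2.75 + 0.4104×1.09
       = 1.621 + 0.447 = 2.069 g/cm³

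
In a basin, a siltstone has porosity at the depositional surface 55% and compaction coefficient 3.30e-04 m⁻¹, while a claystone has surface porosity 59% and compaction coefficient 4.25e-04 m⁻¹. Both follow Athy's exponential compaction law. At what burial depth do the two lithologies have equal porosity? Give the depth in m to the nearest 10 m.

Working in km (1 km = 1000 m; β in km⁻¹ = β in m⁻¹ × 1000):
Set phi₀ₐ e^(−βₐd) = phi₀ᵦ e^(−βᵦd) ⇒ ln(phi₀ₐ/phi₀ᵦ) = (βₐ − βᵦ)·d
d = ln(0.55/0.59) / (0.33 − 0.425) = -0.0702 / -0.095 = 0.739 km

740 m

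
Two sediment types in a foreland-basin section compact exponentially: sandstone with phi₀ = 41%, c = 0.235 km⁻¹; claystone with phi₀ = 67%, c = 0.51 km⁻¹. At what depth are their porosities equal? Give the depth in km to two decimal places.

Set phi₀ₐ e^(−cₐz) = phi₀ᵦ e^(−cᵦz) ⇒ ln(phi₀ₐ/phi₀ᵦ) = (cₐ − cᵦ)·z
z = ln(0.41/0.67) / (0.235 − 0.51) = -0.4911 / -0.275 = 1.786 km

1.79 km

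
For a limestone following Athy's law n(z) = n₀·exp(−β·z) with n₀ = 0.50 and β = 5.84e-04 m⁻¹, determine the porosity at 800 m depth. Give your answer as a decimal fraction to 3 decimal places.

0.313

Working in km (1 km = 1000 m; β in km⁻¹ = β in m⁻¹ × 1000):
n = n₀·exp(−β·z) = 0.5 × exp(−0.584 × 0.8) = 0.5 × exp(−0.4672)
  = 0.5 × 0.6268 = 0.3134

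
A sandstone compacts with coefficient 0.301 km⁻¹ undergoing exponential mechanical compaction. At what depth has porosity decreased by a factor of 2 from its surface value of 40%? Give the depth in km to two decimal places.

2.30 km

phi/phi₀ = 1/2 ⇒ exp(−β·Z) = 1/2 ⇒ Z = ln(2) / β
Z = 0.6931 / 0.301 = 2.303 km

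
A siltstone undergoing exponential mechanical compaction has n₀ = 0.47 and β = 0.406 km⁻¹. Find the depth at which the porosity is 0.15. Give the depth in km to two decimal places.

Invert Athy's law: Z = ln(n₀/n) / β
Z = ln(0.47/0.15) / 0.406 = ln(3.133) / 0.406 = 1.1421 / 0.406 = 2.813 km

2.81 km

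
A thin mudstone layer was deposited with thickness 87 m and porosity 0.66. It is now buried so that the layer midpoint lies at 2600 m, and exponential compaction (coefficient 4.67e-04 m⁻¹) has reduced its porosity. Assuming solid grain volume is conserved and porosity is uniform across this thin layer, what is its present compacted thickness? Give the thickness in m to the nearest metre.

Working in km (1 km = 1000 m; k in km⁻¹ = k in m⁻¹ × 1000):
Porosity at 2.6 km: φ = 0.66·exp(−0.467×2.6) = 0.1960
Solid-volume conservation: h(1−φ) = h₀(1−φ₀) ⇒ h = h₀·(1−φ₀)/(1−φ)
h = 0.087 × (1 − 0.66)/(1 − 0.1960) = 0.087 × 0.4229 = 0.0368 km

37 m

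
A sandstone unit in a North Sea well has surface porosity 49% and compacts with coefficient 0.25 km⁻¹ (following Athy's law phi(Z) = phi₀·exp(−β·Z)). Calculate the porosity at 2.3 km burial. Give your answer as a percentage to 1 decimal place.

27.6%

phi = phi₀·exp(−β·Z) = 0.49 × exp(−0.25 × 2.3) = 0.49 × exp(−0.575)
  = 0.49 × 0.5627 = 0.2757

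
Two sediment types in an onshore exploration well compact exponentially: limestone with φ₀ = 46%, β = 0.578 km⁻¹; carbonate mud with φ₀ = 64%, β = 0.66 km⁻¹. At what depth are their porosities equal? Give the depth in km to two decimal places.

4.03 km

Set φ₀ₐ e^(−βₐz) = φ₀ᵦ e^(−βᵦz) ⇒ ln(φ₀ₐ/φ₀ᵦ) = (βₐ − βᵦ)·z
z = ln(0.46/0.64) / (0.578 − 0.66) = -0.3302 / -0.082 = 4.027 km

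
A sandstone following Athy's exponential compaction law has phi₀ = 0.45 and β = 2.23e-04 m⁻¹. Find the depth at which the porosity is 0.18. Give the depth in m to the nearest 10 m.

Working in km (1 km = 1000 m; β in km⁻¹ = β in m⁻¹ × 1000):
Invert Athy's law: z = ln(phi₀/phi) / β
z = ln(0.45/0.18) / 0.223 = ln(2.5) / 0.223 = 0.9163 / 0.223 = 4.109 km

4110 m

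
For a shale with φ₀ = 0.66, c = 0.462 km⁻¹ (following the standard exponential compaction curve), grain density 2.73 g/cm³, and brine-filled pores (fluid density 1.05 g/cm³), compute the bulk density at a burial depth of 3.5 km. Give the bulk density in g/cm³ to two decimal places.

Porosity at depth: φ = 0.66·exp(−0.462×3.5) = 0.66×0.1985 = 0.1310
Bulk density: ρ_b = (1−φ)ρ_g + φ·ρ_f = 0.8690×2.73 + 0.1310×1.05
       = 2.372 + 0.138 = 2.510 g/cm³

2.51 g/cm³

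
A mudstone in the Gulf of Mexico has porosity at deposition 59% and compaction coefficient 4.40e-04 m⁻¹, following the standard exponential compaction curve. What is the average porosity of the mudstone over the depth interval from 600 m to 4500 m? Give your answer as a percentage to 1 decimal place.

21.7%

Working in km (1 km = 1000 m; c in km⁻¹ = c in m⁻¹ × 1000):
⟨φ⟩ = (1/(z₂−z₁)) ∫ φ₀ e^(−cz) dz = φ₀·(e^(−c·z₁) − e^(−c·z₂)) / (c·(z₂−z₁))
e^(−0.44×0.6) = 0.7680; e^(−0.44×4.5) = 0.1381
⟨φ⟩ = 0.59 × (0.7680 − 0.1381) / (0.44 × 3.9) = 0.59 × 0.3671 = 0.2166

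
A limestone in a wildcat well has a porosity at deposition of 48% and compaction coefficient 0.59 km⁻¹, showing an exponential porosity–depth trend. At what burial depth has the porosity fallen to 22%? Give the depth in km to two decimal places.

1.32 km

Invert Athy's law: d = ln(phi₀/phi) / k
d = ln(0.48/0.22) / 0.59 = ln(2.182) / 0.59 = 0.7802 / 0.59 = 1.322 km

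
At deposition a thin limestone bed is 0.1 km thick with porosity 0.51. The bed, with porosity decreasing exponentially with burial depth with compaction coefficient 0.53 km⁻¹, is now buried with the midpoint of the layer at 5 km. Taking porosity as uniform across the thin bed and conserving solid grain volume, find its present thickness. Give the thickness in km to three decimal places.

Porosity at 5 km: n = 0.51·exp(−0.53×5) = 0.0360
Solid-volume conservation: h(1−n) = h₀(1−n₀) ⇒ h = h₀·(1−n₀)/(1−n)
h = 0.1 × (1 − 0.51)/(1 − 0.0360) = 0.1 × 0.5083 = 0.0508 km

0.051 km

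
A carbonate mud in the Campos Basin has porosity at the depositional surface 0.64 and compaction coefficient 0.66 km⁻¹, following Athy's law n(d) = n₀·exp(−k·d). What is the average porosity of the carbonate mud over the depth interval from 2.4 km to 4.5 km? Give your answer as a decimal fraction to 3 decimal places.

0.071

⟨n⟩ = (1/(d₂−d₁)) ∫ n₀ e^(−kd) dd = n₀·(e^(−k·d₁) − e^(−k·d₂)) / (k·(d₂−d₁))
e^(−0.66×2.4) = 0.2052; e^(−0.66×4.5) = 0.0513
⟨n⟩ = 0.64 × (0.2052 − 0.0513) / (0.66 × 2.1) = 0.64 × 0.1110 = 0.0710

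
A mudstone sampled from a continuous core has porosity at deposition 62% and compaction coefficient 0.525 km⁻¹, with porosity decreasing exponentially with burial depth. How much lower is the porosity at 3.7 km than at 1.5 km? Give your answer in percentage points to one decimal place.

19.3 percentage points

n(1.5) = 0.62·e^(−0.525×1.5) = 0.2821
n(3.7) = 0.62·e^(−0.525×3.7) = 0.0889
Δn = 0.2821 − 0.0889 = 0.1932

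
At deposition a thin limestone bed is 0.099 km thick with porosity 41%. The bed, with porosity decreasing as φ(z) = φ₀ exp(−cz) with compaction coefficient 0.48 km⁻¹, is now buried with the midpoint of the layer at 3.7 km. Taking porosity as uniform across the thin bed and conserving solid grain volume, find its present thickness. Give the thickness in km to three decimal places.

Porosity at 3.7 km: φ = 0.41·exp(−0.48×3.7) = 0.0694
Solid-volume conservation: h(1−φ) = h₀(1−φ₀) ⇒ h = h₀·(1−φ₀)/(1−φ)
h = 0.099 × (1 − 0.41)/(1 − 0.0694) = 0.099 × 0.6340 = 0.0628 km

0.063 km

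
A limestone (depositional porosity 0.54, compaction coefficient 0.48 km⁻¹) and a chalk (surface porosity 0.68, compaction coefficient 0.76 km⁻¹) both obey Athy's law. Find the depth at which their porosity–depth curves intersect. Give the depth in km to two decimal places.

0.82 km

Set φ₀ₐ e^(−cₐd) = φ₀ᵦ e^(−cᵦd) ⇒ ln(φ₀ₐ/φ₀ᵦ) = (cₐ − cᵦ)·d
d = ln(0.54/0.68) / (0.48 − 0.76) = -0.2305 / -0.28 = 0.823 km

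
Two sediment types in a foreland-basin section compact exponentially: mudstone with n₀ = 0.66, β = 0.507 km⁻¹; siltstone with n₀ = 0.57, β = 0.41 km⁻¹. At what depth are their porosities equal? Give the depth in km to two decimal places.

Set n₀ₐ e^(−βₐz) = n₀ᵦ e^(−βᵦz) ⇒ ln(n₀ₐ/n₀ᵦ) = (βₐ − βᵦ)·z
z = ln(0.66/0.57) / (0.507 − 0.41) = 0.1466 / 0.097 = 1.511 km

1.51 km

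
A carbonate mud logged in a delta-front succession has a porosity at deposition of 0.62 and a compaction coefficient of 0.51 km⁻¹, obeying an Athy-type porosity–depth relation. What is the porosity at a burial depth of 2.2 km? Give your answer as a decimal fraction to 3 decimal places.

0.202

n = n₀·exp(−β·d) = 0.62 × exp(−0.51 × 2.2) = 0.62 × exp(−1.122)
  = 0.62 × 0.3256 = 0.2019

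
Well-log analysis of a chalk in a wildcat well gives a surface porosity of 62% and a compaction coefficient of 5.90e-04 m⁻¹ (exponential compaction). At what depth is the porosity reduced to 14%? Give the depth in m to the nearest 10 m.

Working in km (1 km = 1000 m; c in km⁻¹ = c in m⁻¹ × 1000):
Invert Athy's law: z = ln(φ₀/φ) / c
z = ln(0.62/0.14) / 0.59 = ln(4.429) / 0.59 = 1.4881 / 0.59 = 2.522 km

2520 m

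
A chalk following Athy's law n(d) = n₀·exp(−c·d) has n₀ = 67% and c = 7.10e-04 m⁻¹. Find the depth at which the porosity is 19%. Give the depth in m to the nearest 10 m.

Working in km (1 km = 1000 m; c in km⁻¹ = c in m⁻¹ × 1000):
Invert Athy's law: d = ln(n₀/n) / c
d = ln(0.67/0.19) / 0.71 = ln(3.526) / 0.71 = 1.2603 / 0.71 = 1.775 km

1780 m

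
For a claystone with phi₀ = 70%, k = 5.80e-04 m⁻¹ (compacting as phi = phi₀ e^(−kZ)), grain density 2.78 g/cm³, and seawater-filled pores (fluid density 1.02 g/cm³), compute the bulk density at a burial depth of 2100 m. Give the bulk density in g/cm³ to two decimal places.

Working in km (1 km = 1000 m; k in km⁻¹ = k in m⁻¹ × 1000):
Porosity at depth: phi = 0.7·exp(−0.58×2.1) = 0.7×0.2958 = 0.2071
Bulk density: ρ_b = (1−phi)ρ_g + phi·ρ_f = 0.7929×2.78 + 0.2071×1.02
       = 2.204 + 0.211 = 2.416 g/cm³

2.42 g/cm³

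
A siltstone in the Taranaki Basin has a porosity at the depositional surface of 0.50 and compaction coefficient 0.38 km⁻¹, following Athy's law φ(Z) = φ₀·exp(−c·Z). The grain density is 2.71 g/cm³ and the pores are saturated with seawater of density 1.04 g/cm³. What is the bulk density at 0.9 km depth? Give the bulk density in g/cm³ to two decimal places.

Porosity at depth: φ = 0.5·exp(−0.38×0.9) = 0.5×0.7103 = 0.3552
Bulk density: ρ_b = (1−φ)ρ_g + φ·ρ_f = 0.6448×2.71 + 0.3552×1.04
       = 1.747 + 0.369 = 2.117 g/cm³

2.12 g/cm³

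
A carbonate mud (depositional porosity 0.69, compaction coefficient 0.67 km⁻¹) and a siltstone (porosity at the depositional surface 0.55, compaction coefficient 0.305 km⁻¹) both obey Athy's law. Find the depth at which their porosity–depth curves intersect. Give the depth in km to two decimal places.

0.62 km

Set phi₀ₐ e^(−cₐd) = phi₀ᵦ e^(−cᵦd) ⇒ ln(phi₀ₐ/phi₀ᵦ) = (cₐ − cᵦ)·d
d = ln(0.69/0.55) / (0.67 − 0.305) = 0.2268 / 0.365 = 0.621 km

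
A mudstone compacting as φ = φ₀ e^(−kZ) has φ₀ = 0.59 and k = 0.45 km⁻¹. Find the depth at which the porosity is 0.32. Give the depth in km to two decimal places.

Invert Athy's law: Z = ln(φ₀/φ) / k
Z = ln(0.59/0.32) / 0.45 = ln(1.844) / 0.45 = 0.6118 / 0.45 = 1.360 km

1.36 km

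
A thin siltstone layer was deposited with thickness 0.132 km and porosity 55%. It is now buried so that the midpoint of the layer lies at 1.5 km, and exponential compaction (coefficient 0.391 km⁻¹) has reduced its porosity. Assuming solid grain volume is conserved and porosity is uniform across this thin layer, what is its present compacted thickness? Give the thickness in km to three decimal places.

0.086 km

Porosity at 1.5 km: phi = 0.55·exp(−0.391×1.5) = 0.3059
Solid-volume conservation: h(1−phi) = h₀(1−phi₀) ⇒ h = h₀·(1−phi₀)/(1−phi)
h = 0.132 × (1 − 0.55)/(1 − 0.3059) = 0.132 × 0.6484 = 0.0856 km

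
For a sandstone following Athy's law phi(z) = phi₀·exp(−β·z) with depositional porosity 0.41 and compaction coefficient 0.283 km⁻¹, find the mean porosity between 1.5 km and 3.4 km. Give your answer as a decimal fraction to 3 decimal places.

0.207

⟨phi⟩ = (1/(z₂−z₁)) ∫ phi₀ e^(−βz) dz = phi₀·(e^(−β·z₁) − e^(−β·z₂)) / (β·(z₂−z₁))
e^(−0.283×1.5) = 0.6541; e^(−0.283×3.4) = 0.3821
⟨phi⟩ = 0.41 × (0.6541 − 0.3821) / (0.283 × 1.9) = 0.41 × 0.5059 = 0.2074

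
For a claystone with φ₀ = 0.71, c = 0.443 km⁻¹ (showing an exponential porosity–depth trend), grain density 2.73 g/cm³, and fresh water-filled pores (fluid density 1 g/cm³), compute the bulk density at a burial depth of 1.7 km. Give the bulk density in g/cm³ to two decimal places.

Porosity at depth: φ = 0.71·exp(−0.443×1.7) = 0.71×0.4709 = 0.3343
Bulk density: ρ_b = (1−φ)ρ_g + φ·ρ_f = 0.6657×2.73 + 0.3343×1
       = 1.817 + 0.334 = 2.152 g/cm³

2.15 g/cm³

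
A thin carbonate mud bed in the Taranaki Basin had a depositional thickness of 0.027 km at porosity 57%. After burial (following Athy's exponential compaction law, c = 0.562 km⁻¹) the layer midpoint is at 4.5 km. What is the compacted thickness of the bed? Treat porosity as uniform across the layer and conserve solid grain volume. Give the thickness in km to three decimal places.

Porosity at 4.5 km: phi = 0.57·exp(−0.562×4.5) = 0.0455
Solid-volume conservation: h(1−phi) = h₀(1−phi₀) ⇒ h = h₀·(1−phi₀)/(1−phi)
h = 0.027 × (1 − 0.57)/(1 − 0.0455) = 0.027 × 0.4505 = 0.0122 km

0.012 km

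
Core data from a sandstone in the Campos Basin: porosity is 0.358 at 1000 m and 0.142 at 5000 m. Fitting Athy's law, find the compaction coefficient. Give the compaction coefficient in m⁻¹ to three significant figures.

Working in km (1 km = 1000 m; k in km⁻¹ = k in m⁻¹ × 1000):
Athy: phi(z) = phi₀ e^(−kz) ⇒ phi₁/phi₂ = e^{k(z₂−z₁)} ⇒ k = ln(phi₁/phi₂)/(z₂−z₁)
k = ln(0.358/0.142) / (5 − 1) = ln(2.521) / 4 = 0.9247 / 4 = 0.2312 km⁻¹

0.000231 m⁻¹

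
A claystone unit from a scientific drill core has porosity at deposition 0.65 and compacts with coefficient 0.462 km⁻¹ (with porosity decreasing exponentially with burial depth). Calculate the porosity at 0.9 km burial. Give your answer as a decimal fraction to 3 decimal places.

n = n₀·exp(−β·z) = 0.65 × exp(−0.462 × 0.9) = 0.65 × exp(−0.4158)
  = 0.65 × 0.6598 = 0.4289

0.429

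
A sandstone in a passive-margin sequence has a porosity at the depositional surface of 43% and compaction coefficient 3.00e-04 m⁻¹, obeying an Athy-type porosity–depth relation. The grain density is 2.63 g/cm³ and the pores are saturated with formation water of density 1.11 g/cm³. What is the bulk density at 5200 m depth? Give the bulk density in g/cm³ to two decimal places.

2.49 g/cm³

Working in km (1 km = 1000 m; k in km⁻¹ = k in m⁻¹ × 1000):
Porosity at depth: phi = 0.43·exp(−0.3×5.2) = 0.43×0.2101 = 0.0904
Bulk density: ρ_b = (1−phi)ρ_g + phi·ρ_f = 0.9096×2.63 + 0.0904×1.11
       = 2.392 + 0.100 = 2.493 g/cm³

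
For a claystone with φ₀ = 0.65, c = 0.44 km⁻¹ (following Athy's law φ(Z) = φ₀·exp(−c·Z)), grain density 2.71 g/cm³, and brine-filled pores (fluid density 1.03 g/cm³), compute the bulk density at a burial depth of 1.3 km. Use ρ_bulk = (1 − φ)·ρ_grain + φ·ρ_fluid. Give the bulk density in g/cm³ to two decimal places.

2.09 g/cm³

Porosity at depth: φ = 0.65·exp(−0.44×1.3) = 0.65×0.5644 = 0.3669
Bulk density: ρ_b = (1−φ)ρ_g + φ·ρ_f = 0.6331×2.71 + 0.3669×1.03
       = 1.716 + 0.378 = 2.094 g/cm³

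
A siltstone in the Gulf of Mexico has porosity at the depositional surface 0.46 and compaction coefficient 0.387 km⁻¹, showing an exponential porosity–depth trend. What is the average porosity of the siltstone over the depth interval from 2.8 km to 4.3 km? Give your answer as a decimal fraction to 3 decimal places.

0.118

⟨φ⟩ = (1/(d₂−d₁)) ∫ φ₀ e^(−cd) dd = φ₀·(e^(−c·d₁) − e^(−c·d₂)) / (c·(d₂−d₁))
e^(−0.387×2.8) = 0.3384; e^(−0.387×4.3) = 0.1894
⟨φ⟩ = 0.46 × (0.3384 − 0.1894) / (0.387 × 1.5) = 0.46 × 0.2567 = 0.1181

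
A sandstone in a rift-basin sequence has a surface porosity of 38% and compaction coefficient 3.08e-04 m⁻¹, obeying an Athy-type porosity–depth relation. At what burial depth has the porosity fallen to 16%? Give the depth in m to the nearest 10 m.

Working in km (1 km = 1000 m; c in km⁻¹ = c in m⁻¹ × 1000):
Invert Athy's law: d = ln(phi₀/phi) / c
d = ln(0.38/0.16) / 0.308 = ln(2.375) / 0.308 = 0.8650 / 0.308 = 2.808 km

2810 m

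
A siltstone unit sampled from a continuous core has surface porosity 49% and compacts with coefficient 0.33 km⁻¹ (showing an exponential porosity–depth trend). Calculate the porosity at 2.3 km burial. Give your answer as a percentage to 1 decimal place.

phi = phi₀·exp(−β·z) = 0.49 × exp(−0.33 × 2.3) = 0.49 × exp(−0.759)
  = 0.49 × 0.4681 = 0.2294

22.9%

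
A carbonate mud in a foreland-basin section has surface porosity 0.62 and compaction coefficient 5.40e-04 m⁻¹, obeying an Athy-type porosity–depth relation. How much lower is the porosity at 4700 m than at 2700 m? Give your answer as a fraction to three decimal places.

0.095

Working in km (1 km = 1000 m; c in km⁻¹ = c in m⁻¹ × 1000):
φ(2.7) = 0.62·e^(−0.54×2.7) = 0.1443
φ(4.7) = 0.62·e^(−0.54×4.7) = 0.0490
Δφ = 0.1443 − 0.0490 = 0.0953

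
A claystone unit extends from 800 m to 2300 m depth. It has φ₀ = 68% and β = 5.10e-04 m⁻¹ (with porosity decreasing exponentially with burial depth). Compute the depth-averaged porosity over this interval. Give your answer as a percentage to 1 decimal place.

31.6%

Working in km (1 km = 1000 m; β in km⁻¹ = β in m⁻¹ × 1000):
⟨φ⟩ = (1/(d₂−d₁)) ∫ φ₀ e^(−βd) dd = φ₀·(e^(−β·d₁) − e^(−β·d₂)) / (β·(d₂−d₁))
e^(−0.51×0.8) = 0.6650; e^(−0.51×2.3) = 0.3094
⟨φ⟩ = 0.68 × (0.6650 − 0.3094) / (0.51 × 1.5) = 0.68 × 0.4648 = 0.3160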